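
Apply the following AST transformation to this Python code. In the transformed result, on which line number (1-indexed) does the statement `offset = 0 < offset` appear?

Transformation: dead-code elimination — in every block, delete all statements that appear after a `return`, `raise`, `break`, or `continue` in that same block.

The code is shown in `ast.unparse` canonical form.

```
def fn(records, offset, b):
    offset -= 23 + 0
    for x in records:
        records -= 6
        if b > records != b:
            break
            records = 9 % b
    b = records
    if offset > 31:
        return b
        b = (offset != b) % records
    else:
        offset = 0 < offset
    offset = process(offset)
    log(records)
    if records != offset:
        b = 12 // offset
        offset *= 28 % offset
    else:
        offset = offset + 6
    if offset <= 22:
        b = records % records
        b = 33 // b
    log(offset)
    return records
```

11

Transformed code:
def fn(records, offset, b):
    offset -= 23 + 0
    for x in records:
        records -= 6
        if b > records != b:
            break
    b = records
    if offset > 31:
        return b
    else:
        offset = 0 < offset
    offset = process(offset)
    log(records)
    if records != offset:
        b = 12 // offset
        offset *= 28 % offset
    else:
        offset = offset + 6
    if offset <= 22:
        b = records % records
        b = 33 // b
    log(offset)
    return records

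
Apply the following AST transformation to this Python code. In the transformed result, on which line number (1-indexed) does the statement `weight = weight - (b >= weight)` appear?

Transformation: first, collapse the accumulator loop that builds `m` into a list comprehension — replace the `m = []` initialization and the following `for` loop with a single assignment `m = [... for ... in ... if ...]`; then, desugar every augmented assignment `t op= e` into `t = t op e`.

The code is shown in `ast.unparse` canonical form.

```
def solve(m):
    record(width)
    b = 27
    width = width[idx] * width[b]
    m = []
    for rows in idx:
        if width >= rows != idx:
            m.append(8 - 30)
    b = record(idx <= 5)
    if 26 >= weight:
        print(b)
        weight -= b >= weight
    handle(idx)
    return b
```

9

Transformed code:
def solve(m):
    record(width)
    b = 27
    width = width[idx] * width[b]
    m = [8 - 30 for rows in idx if width >= rows != idx]
    b = record(idx <= 5)
    if 26 >= weight:
        print(b)
        weight = weight - (b >= weight)
    handle(idx)
    return b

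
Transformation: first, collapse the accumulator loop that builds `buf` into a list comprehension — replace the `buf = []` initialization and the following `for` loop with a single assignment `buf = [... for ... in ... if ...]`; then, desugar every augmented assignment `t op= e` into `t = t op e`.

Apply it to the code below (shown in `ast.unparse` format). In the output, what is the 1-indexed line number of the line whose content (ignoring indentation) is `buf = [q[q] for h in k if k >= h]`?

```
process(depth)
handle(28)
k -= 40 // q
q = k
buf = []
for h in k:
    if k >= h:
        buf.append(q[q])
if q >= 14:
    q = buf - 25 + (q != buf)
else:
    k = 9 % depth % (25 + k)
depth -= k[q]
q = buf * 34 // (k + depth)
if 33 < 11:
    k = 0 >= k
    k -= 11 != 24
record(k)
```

Transformed code:
process(depth)
handle(28)
k = k - 40 // q
q = k
buf = [q[q] for h in k if k >= h]
if q >= 14:
    q = buf - 25 + (q != buf)
else:
    k = 9 % depth % (25 + k)
depth = depth - k[q]
q = buf * 34 // (k + depth)
if 33 < 11:
    k = 0 >= k
    k = k - (11 != 24)
record(k)

5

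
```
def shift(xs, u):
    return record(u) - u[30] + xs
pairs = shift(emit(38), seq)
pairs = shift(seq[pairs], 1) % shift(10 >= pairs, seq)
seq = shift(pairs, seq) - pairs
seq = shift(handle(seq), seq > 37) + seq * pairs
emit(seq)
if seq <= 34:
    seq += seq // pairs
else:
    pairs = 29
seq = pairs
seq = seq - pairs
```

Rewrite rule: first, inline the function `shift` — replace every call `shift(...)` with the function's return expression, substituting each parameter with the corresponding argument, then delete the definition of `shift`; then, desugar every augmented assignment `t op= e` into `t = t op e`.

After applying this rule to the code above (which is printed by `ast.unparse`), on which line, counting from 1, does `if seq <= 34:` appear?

Transformed code:
pairs = record(seq) - seq[30] + emit(38)
pairs = (record(1) - 1[30] + seq[pairs]) % (record(seq) - seq[30] + (10 >= pairs))
seq = record(seq) - seq[30] + pairs - pairs
seq = record(seq > 37) - (seq > 37)[30] + handle(seq) + seq * pairs
emit(seq)
if seq <= 34:
    seq = seq + seq // pairs
else:
    pairs = 29
seq = pairs
seq = seq - pairs

6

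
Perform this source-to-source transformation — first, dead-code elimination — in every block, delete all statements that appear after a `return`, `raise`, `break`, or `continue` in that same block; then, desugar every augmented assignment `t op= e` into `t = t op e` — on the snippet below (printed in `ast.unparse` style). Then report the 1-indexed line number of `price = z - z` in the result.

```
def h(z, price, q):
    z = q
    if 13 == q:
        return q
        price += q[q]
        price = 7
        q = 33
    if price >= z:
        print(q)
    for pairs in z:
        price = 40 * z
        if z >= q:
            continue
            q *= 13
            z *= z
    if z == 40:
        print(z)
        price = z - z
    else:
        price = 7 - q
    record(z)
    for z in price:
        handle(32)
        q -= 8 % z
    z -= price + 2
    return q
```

Transformed code:
def h(z, price, q):
    z = q
    if 13 == q:
        return q
    if price >= z:
        print(q)
    for pairs in z:
        price = 40 * z
        if z >= q:
            continue
    if z == 40:
        print(z)
        price = z - z
    else:
        price = 7 - q
    record(z)
    for z in price:
        handle(32)
        q = q - 8 % z
    z = z - (price + 2)
    return q

13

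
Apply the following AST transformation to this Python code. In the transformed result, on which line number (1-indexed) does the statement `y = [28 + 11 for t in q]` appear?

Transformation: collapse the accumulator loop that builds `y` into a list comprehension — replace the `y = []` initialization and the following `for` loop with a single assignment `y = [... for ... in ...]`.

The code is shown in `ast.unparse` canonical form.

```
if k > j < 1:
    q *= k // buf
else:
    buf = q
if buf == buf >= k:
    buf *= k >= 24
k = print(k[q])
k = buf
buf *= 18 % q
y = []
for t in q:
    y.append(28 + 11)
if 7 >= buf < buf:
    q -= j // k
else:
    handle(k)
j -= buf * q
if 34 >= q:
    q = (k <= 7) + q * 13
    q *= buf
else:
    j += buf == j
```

10

Transformed code:
if k > j < 1:
    q *= k // buf
else:
    buf = q
if buf == buf >= k:
    buf *= k >= 24
k = print(k[q])
k = buf
buf *= 18 % q
y = [28 + 11 for t in q]
if 7 >= buf < buf:
    q -= j // k
else:
    handle(k)
j -= buf * q
if 34 >= q:
    q = (k <= 7) + q * 13
    q *= buf
else:
    j += buf == j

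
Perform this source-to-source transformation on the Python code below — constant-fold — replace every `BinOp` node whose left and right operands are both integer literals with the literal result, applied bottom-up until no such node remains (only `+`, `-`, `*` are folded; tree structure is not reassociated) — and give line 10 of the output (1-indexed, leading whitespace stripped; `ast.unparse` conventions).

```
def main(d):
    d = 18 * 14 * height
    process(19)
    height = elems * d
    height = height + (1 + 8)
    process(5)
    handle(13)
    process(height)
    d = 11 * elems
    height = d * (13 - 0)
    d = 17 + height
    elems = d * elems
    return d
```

Transformed code:
def main(d):
    d = 252 * height
    process(19)
    height = elems * d
    height = height + 9
    process(5)
    handle(13)
    process(height)
    d = 11 * elems
    height = d * 13
    d = 17 + height
    elems = d * elems
    return d

height = d * 13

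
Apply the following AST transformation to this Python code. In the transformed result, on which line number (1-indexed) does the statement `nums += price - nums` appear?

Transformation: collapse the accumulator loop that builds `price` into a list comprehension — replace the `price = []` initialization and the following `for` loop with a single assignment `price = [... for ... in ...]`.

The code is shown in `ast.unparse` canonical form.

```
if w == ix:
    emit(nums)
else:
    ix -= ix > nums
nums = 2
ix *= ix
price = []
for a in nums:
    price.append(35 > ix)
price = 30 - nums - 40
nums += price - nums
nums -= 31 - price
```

Transformed code:
if w == ix:
    emit(nums)
else:
    ix -= ix > nums
nums = 2
ix *= ix
price = [35 > ix for a in nums]
price = 30 - nums - 40
nums += price - nums
nums -= 31 - price

9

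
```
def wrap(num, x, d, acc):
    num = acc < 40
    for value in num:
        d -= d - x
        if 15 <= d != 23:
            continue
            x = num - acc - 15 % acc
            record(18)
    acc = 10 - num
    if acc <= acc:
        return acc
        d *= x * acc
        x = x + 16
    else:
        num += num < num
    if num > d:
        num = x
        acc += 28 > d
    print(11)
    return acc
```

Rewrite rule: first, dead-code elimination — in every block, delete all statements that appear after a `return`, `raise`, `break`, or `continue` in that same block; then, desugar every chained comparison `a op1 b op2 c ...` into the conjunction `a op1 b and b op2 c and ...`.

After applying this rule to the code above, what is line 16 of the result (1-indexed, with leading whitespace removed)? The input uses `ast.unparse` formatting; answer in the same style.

return acc

Transformed code:
def wrap(num, x, d, acc):
    num = acc < 40
    for value in num:
        d -= d - x
        if 15 <= d and d != 23:
            continue
    acc = 10 - num
    if acc <= acc:
        return acc
    else:
        num += num < num
    if num > d:
        num = x
        acc += 28 > d
    print(11)
    return acc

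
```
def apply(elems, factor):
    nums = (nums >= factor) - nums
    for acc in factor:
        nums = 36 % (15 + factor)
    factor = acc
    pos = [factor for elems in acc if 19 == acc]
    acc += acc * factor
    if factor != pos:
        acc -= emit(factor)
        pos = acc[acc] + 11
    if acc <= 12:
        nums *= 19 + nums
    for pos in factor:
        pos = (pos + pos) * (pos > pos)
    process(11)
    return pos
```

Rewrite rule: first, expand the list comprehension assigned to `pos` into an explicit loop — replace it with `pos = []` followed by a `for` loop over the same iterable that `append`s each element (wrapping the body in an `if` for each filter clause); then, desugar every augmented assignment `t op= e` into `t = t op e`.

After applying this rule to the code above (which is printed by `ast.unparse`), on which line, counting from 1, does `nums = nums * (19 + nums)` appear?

Transformed code:
def apply(elems, factor):
    nums = (nums >= factor) - nums
    for acc in factor:
        nums = 36 % (15 + factor)
    factor = acc
    pos = []
    for elems in acc:
        if 19 == acc:
            pos.append(factor)
    acc = acc + acc * factor
    if factor != pos:
        acc = acc - emit(factor)
        pos = acc[acc] + 11
    if acc <= 12:
        nums = nums * (19 + nums)
    for pos in factor:
        pos = (pos + pos) * (pos > pos)
    process(11)
    return pos

15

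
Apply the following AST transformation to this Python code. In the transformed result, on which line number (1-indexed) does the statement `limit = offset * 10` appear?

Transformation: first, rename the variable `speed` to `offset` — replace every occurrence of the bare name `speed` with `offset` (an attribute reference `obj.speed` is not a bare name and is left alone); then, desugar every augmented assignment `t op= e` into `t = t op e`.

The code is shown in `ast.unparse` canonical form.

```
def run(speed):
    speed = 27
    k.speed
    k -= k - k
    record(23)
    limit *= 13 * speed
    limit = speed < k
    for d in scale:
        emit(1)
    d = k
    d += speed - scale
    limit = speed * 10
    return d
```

12

Transformed code:
def run(offset):
    offset = 27
    k.speed
    k = k - (k - k)
    record(23)
    limit = limit * (13 * offset)
    limit = offset < k
    for d in scale:
        emit(1)
    d = k
    d = d + (offset - scale)
    limit = offset * 10
    return d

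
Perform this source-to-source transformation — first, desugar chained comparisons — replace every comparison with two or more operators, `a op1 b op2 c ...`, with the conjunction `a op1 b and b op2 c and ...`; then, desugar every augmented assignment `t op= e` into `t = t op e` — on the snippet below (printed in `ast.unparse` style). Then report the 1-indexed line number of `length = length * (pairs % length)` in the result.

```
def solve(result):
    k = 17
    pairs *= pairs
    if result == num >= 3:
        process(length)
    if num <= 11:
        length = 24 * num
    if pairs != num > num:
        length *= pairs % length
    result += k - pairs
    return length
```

Transformed code:
def solve(result):
    k = 17
    pairs = pairs * pairs
    if result == num and num >= 3:
        process(length)
    if num <= 11:
        length = 24 * num
    if pairs != num and num > num:
        length = length * (pairs % length)
    result = result + (k - pairs)
    return length

9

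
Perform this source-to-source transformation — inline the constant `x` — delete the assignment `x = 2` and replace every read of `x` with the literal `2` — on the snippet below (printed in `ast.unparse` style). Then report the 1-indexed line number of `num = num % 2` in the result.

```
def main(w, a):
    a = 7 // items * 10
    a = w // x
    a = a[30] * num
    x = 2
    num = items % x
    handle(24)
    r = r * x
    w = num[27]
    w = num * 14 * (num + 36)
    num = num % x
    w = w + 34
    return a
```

Transformed code:
def main(w, a):
    a = 7 // items * 10
    a = w // 2
    a = a[30] * num
    num = items % 2
    handle(24)
    r = r * 2
    w = num[27]
    w = num * 14 * (num + 36)
    num = num % 2
    w = w + 34
    return a

10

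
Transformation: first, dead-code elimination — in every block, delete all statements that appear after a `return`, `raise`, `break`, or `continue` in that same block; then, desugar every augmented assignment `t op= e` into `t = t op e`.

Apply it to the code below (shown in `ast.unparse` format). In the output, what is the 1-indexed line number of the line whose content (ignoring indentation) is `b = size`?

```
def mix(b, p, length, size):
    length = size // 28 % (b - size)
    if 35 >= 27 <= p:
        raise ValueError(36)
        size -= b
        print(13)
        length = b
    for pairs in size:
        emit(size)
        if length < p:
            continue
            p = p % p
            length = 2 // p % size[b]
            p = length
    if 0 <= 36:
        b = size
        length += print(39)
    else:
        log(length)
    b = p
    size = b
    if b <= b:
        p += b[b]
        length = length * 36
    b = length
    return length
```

Transformed code:
def mix(b, p, length, size):
    length = size // 28 % (b - size)
    if 35 >= 27 <= p:
        raise ValueError(36)
    for pairs in size:
        emit(size)
        if length < p:
            continue
    if 0 <= 36:
        b = size
        length = length + print(39)
    else:
        log(length)
    b = p
    size = b
    if b <= b:
        p = p + b[b]
        length = length * 36
    b = length
    return length

10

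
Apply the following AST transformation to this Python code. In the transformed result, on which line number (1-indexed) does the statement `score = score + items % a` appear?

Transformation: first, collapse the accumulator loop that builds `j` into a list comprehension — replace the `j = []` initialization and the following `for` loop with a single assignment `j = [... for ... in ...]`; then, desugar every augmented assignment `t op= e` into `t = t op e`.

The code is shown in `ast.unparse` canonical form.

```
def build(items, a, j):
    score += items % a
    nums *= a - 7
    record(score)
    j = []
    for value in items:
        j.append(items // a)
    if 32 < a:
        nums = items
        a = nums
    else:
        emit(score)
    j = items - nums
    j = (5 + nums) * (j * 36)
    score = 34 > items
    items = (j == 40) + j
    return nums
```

Transformed code:
def build(items, a, j):
    score = score + items % a
    nums = nums * (a - 7)
    record(score)
    j = [items // a for value in items]
    if 32 < a:
        nums = items
        a = nums
    else:
        emit(score)
    j = items - nums
    j = (5 + nums) * (j * 36)
    score = 34 > items
    items = (j == 40) + j
    return nums

2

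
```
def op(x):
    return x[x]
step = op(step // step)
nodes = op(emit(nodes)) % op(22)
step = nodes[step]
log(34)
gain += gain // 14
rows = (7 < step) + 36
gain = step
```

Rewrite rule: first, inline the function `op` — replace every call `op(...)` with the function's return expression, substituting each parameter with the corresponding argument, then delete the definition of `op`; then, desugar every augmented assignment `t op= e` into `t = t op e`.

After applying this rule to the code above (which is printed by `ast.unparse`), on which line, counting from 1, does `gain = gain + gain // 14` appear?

Transformed code:
step = (step // step)[step // step]
nodes = emit(nodes)[emit(nodes)] % 22[22]
step = nodes[step]
log(34)
gain = gain + gain // 14
rows = (7 < step) + 36
gain = step

5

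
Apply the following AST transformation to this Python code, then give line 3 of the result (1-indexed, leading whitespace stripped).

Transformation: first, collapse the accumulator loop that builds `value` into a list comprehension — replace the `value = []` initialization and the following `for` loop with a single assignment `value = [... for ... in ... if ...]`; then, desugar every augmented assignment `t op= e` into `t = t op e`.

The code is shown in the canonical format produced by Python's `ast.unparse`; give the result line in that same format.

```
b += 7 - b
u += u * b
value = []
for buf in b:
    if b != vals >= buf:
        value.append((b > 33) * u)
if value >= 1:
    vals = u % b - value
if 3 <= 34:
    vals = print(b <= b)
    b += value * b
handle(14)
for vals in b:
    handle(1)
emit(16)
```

Transformed code:
b = b + (7 - b)
u = u + u * b
value = [(b > 33) * u for buf in b if b != vals >= buf]
if value >= 1:
    vals = u % b - value
if 3 <= 34:
    vals = print(b <= b)
    b = b + value * b
handle(14)
for vals in b:
    handle(1)
emit(16)

value = [(b > 33) * u for buf in b if b != vals >= buf]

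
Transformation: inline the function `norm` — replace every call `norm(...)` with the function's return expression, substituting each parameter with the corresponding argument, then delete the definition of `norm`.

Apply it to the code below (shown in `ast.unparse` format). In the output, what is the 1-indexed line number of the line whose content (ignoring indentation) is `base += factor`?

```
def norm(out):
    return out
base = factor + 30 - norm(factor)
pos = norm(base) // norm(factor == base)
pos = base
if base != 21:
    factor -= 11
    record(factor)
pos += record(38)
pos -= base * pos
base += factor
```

Transformed code:
base = factor + 30 - factor
pos = base // (factor == base)
pos = base
if base != 21:
    factor -= 11
    record(factor)
pos += record(38)
pos -= base * pos
base += factor

9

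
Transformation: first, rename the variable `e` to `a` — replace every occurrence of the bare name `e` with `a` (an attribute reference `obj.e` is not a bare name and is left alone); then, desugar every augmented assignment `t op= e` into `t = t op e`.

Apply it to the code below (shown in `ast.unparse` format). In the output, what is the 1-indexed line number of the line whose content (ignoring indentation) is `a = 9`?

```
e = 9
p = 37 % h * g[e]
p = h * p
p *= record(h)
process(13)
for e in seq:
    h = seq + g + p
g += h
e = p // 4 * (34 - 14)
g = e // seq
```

1

Transformed code:
a = 9
p = 37 % h * g[a]
p = h * p
p = p * record(h)
process(13)
for a in seq:
    h = seq + g + p
g = g + h
a = p // 4 * (34 - 14)
g = a // seq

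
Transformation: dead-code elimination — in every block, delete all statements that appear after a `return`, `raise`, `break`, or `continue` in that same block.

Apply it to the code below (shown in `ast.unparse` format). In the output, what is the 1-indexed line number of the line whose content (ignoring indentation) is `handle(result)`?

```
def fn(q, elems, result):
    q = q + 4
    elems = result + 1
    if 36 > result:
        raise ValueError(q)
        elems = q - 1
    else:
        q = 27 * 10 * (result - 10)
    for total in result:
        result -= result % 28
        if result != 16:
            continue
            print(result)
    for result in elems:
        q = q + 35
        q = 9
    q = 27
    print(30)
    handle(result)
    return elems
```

Transformed code:
def fn(q, elems, result):
    q = q + 4
    elems = result + 1
    if 36 > result:
        raise ValueError(q)
    else:
        q = 27 * 10 * (result - 10)
    for total in result:
        result -= result % 28
        if result != 16:
            continue
    for result in elems:
        q = q + 35
        q = 9
    q = 27
    print(30)
    handle(result)
    return elems

17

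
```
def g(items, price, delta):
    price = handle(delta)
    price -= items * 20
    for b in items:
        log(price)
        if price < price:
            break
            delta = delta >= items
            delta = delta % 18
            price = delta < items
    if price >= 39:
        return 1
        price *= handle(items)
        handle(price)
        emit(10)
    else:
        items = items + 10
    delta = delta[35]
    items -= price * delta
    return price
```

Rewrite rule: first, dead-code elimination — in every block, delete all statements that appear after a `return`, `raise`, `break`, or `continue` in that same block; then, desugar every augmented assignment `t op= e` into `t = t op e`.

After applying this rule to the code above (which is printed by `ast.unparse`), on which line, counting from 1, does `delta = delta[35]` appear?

12

Transformed code:
def g(items, price, delta):
    price = handle(delta)
    price = price - items * 20
    for b in items:
        log(price)
        if price < price:
            break
    if price >= 39:
        return 1
    else:
        items = items + 10
    delta = delta[35]
    items = items - price * delta
    return price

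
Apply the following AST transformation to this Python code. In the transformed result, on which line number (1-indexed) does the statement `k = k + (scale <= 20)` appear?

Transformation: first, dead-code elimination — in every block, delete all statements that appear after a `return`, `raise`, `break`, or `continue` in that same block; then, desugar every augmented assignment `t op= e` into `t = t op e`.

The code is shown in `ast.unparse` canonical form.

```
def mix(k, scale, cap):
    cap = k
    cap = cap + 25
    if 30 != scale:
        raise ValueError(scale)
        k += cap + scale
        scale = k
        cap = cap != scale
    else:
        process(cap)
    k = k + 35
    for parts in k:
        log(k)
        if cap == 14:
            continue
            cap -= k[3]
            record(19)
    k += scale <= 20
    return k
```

13

Transformed code:
def mix(k, scale, cap):
    cap = k
    cap = cap + 25
    if 30 != scale:
        raise ValueError(scale)
    else:
        process(cap)
    k = k + 35
    for parts in k:
        log(k)
        if cap == 14:
            continue
    k = k + (scale <= 20)
    return k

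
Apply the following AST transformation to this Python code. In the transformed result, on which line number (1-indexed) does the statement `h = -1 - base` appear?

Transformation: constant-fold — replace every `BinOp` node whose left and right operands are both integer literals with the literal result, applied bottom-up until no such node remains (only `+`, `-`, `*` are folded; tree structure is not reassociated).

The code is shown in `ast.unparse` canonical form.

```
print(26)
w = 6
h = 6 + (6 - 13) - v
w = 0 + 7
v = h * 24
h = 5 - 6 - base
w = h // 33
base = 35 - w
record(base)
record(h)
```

6

Transformed code:
print(26)
w = 6
h = -1 - v
w = 7
v = h * 24
h = -1 - base
w = h // 33
base = 35 - w
record(base)
record(h)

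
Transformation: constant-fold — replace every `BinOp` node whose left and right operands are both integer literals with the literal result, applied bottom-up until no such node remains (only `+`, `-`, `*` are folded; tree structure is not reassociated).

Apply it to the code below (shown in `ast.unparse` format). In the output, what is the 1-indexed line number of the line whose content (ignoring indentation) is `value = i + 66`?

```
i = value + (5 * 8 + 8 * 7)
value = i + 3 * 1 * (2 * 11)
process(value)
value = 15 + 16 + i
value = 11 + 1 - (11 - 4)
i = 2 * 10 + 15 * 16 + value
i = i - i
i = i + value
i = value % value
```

Transformed code:
i = value + 96
value = i + 66
process(value)
value = 31 + i
value = 5
i = 260 + value
i = i - i
i = i + value
i = value % value

2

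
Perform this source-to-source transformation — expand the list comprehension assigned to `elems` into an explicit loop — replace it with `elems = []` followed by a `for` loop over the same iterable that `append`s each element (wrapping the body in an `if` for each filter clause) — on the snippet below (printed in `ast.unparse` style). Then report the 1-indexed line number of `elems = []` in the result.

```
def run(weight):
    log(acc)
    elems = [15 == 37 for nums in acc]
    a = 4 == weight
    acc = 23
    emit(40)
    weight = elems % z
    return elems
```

Transformed code:
def run(weight):
    log(acc)
    elems = []
    for nums in acc:
        elems.append(15 == 37)
    a = 4 == weight
    acc = 23
    emit(40)
    weight = elems % z
    return elems

3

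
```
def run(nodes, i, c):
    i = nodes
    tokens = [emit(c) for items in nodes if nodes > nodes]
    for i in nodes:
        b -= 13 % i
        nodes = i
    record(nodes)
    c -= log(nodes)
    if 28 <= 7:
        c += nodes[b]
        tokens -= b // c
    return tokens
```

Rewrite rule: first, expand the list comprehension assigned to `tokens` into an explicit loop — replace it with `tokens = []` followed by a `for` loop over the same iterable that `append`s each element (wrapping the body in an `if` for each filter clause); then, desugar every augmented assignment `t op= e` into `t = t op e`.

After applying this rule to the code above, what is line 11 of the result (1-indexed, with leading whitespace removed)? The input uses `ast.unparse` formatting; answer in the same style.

c = c - log(nodes)

Transformed code:
def run(nodes, i, c):
    i = nodes
    tokens = []
    for items in nodes:
        if nodes > nodes:
            tokens.append(emit(c))
    for i in nodes:
        b = b - 13 % i
        nodes = i
    record(nodes)
    c = c - log(nodes)
    if 28 <= 7:
        c = c + nodes[b]
        tokens = tokens - b // c
    return tokens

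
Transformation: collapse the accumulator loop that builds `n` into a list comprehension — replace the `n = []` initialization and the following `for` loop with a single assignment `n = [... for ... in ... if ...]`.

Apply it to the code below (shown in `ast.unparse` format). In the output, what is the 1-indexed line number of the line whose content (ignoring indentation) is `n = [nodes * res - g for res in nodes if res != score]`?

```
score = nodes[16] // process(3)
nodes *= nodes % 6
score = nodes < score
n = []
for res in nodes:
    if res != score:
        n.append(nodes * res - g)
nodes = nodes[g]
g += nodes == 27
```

4

Transformed code:
score = nodes[16] // process(3)
nodes *= nodes % 6
score = nodes < score
n = [nodes * res - g for res in nodes if res != score]
nodes = nodes[g]
g += nodes == 27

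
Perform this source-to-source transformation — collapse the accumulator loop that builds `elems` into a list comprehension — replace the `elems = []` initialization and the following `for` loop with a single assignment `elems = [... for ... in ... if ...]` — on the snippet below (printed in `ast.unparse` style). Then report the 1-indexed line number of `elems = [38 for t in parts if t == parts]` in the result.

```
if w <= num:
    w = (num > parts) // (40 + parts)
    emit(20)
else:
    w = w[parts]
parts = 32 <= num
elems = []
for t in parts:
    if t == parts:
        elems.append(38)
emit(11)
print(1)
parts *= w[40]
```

7

Transformed code:
if w <= num:
    w = (num > parts) // (40 + parts)
    emit(20)
else:
    w = w[parts]
parts = 32 <= num
elems = [38 for t in parts if t == parts]
emit(11)
print(1)
parts *= w[40]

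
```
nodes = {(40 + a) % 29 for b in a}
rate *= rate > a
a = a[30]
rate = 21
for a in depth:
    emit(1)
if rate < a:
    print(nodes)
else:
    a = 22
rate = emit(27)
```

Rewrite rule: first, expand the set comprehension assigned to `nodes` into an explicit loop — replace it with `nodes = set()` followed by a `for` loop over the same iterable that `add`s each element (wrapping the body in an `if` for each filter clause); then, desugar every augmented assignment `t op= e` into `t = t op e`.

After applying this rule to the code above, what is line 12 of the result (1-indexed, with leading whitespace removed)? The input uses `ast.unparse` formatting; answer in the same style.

Transformed code:
nodes = set()
for b in a:
    nodes.add((40 + a) % 29)
rate = rate * (rate > a)
a = a[30]
rate = 21
for a in depth:
    emit(1)
if rate < a:
    print(nodes)
else:
    a = 22
rate = emit(27)

a = 22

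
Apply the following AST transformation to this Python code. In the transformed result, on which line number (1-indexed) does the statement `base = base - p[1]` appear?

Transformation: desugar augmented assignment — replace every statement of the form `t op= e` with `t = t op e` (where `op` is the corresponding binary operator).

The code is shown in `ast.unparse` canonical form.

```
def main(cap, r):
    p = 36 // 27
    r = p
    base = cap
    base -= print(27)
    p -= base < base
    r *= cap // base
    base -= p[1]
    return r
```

8

Transformed code:
def main(cap, r):
    p = 36 // 27
    r = p
    base = cap
    base = base - print(27)
    p = p - (base < base)
    r = r * (cap // base)
    base = base - p[1]
    return r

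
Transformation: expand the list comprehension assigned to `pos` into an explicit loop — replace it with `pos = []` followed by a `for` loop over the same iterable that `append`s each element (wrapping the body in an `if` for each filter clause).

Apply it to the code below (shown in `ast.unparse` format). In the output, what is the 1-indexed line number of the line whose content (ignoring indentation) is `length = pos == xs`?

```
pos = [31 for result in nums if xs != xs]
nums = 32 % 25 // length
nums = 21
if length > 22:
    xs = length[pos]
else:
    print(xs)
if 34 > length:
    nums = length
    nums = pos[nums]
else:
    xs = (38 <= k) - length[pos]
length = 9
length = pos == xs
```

17

Transformed code:
pos = []
for result in nums:
    if xs != xs:
        pos.append(31)
nums = 32 % 25 // length
nums = 21
if length > 22:
    xs = length[pos]
else:
    print(xs)
if 34 > length:
    nums = length
    nums = pos[nums]
else:
    xs = (38 <= k) - length[pos]
length = 9
length = pos == xs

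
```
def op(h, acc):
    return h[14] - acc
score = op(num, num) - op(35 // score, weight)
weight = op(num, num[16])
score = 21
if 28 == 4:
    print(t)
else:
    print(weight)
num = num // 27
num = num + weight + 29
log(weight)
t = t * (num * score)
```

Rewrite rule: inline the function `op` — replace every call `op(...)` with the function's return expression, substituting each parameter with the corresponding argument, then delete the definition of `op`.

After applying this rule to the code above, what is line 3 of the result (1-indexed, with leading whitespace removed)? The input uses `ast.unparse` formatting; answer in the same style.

score = 21

Transformed code:
score = num[14] - num - ((35 // score)[14] - weight)
weight = num[14] - num[16]
score = 21
if 28 == 4:
    print(t)
else:
    print(weight)
num = num // 27
num = num + weight + 29
log(weight)
t = t * (num * score)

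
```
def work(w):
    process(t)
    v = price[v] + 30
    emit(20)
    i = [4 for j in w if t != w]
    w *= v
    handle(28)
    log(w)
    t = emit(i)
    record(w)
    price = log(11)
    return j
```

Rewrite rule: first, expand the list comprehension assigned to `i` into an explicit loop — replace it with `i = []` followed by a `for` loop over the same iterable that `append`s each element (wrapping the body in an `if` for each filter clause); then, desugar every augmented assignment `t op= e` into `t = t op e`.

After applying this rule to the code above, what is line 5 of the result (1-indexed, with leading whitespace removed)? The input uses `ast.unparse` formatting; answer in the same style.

Transformed code:
def work(w):
    process(t)
    v = price[v] + 30
    emit(20)
    i = []
    for j in w:
        if t != w:
            i.append(4)
    w = w * v
    handle(28)
    log(w)
    t = emit(i)
    record(w)
    price = log(11)
    return j

i = []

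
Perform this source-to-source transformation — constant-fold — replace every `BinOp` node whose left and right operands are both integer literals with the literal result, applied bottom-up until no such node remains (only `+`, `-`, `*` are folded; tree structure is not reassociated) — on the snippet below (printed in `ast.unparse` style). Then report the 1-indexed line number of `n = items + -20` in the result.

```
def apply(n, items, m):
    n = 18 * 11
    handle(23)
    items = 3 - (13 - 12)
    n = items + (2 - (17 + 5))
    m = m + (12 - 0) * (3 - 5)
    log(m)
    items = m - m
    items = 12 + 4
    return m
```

Transformed code:
def apply(n, items, m):
    n = 198
    handle(23)
    items = 2
    n = items + -20
    m = m + -24
    log(m)
    items = m - m
    items = 16
    return m

5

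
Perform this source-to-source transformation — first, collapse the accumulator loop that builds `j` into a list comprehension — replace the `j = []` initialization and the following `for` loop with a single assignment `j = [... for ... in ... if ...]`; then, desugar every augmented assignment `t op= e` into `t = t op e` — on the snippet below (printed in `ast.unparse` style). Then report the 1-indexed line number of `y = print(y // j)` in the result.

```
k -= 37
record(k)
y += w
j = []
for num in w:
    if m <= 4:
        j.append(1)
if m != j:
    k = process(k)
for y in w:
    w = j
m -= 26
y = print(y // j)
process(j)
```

Transformed code:
k = k - 37
record(k)
y = y + w
j = [1 for num in w if m <= 4]
if m != j:
    k = process(k)
for y in w:
    w = j
m = m - 26
y = print(y // j)
process(j)

10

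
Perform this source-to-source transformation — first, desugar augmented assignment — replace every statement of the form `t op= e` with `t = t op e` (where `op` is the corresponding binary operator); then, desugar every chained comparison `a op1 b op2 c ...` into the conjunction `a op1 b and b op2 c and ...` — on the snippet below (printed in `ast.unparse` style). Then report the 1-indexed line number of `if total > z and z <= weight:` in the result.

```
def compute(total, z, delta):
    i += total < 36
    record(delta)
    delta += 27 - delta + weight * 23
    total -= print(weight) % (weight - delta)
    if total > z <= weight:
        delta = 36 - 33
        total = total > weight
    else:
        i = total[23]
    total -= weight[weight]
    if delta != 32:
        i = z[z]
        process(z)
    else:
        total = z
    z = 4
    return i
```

6

Transformed code:
def compute(total, z, delta):
    i = i + (total < 36)
    record(delta)
    delta = delta + (27 - delta + weight * 23)
    total = total - print(weight) % (weight - delta)
    if total > z and z <= weight:
        delta = 36 - 33
        total = total > weight
    else:
        i = total[23]
    total = total - weight[weight]
    if delta != 32:
        i = z[z]
        process(z)
    else:
        total = z
    z = 4
    return i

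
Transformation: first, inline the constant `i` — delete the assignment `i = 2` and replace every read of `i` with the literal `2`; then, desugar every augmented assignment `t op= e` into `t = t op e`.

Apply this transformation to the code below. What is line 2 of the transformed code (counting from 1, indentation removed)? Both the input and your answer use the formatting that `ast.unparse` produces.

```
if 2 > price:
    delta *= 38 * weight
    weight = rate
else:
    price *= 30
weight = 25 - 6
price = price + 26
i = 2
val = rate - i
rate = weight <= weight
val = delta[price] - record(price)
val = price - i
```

Transformed code:
if 2 > price:
    delta = delta * (38 * weight)
    weight = rate
else:
    price = price * 30
weight = 25 - 6
price = price + 26
val = rate - 2
rate = weight <= weight
val = delta[price] - record(price)
val = price - 2

delta = delta * (38 * weight)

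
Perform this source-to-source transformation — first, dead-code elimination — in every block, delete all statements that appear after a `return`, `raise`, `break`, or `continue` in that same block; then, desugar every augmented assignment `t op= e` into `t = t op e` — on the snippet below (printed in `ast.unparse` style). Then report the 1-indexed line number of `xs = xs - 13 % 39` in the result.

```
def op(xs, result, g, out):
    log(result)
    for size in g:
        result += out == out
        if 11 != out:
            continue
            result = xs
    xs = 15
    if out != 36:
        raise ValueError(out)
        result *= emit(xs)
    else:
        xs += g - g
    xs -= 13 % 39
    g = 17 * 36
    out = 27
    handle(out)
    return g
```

Transformed code:
def op(xs, result, g, out):
    log(result)
    for size in g:
        result = result + (out == out)
        if 11 != out:
            continue
    xs = 15
    if out != 36:
        raise ValueError(out)
    else:
        xs = xs + (g - g)
    xs = xs - 13 % 39
    g = 17 * 36
    out = 27
    handle(out)
    return g

12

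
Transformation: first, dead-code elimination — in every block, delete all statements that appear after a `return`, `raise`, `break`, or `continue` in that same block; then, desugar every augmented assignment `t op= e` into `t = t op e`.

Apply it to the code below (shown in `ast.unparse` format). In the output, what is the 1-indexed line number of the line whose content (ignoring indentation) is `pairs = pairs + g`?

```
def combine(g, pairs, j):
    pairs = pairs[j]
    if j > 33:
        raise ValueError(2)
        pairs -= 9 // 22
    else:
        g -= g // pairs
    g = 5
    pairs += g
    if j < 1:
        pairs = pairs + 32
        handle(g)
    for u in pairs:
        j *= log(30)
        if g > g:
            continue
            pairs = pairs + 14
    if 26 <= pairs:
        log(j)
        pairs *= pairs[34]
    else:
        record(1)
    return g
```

8

Transformed code:
def combine(g, pairs, j):
    pairs = pairs[j]
    if j > 33:
        raise ValueError(2)
    else:
        g = g - g // pairs
    g = 5
    pairs = pairs + g
    if j < 1:
        pairs = pairs + 32
        handle(g)
    for u in pairs:
        j = j * log(30)
        if g > g:
            continue
    if 26 <= pairs:
        log(j)
        pairs = pairs * pairs[34]
    else:
        record(1)
    return g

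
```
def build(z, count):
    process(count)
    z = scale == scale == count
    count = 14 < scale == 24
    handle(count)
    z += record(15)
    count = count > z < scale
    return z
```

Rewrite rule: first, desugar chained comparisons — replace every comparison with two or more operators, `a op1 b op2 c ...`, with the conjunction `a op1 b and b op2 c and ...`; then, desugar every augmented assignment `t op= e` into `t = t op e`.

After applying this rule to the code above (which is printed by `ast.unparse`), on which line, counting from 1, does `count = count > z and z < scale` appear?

Transformed code:
def build(z, count):
    process(count)
    z = scale == scale and scale == count
    count = 14 < scale and scale == 24
    handle(count)
    z = z + record(15)
    count = count > z and z < scale
    return z

7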